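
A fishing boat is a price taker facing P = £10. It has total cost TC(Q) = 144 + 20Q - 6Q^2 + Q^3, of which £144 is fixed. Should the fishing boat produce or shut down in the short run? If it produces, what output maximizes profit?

Variable cost is VC = 20Q - 6Q^2 + Q^3, so AVC = VC/Q = 20 - 6Q + Q^2 and MC = dTC/dQ = 20 - 12Q + 3Q^2.
AVC hits its minimum where MC = AVC, at Q = 3, giving min AVC = 20 - 6·3 + 3^2 = £11.
With P < min AVC (£10 < £11), every unit sold adds to the loss.
Best response: produce nothing and absorb the £144 fixed cost.

Shut down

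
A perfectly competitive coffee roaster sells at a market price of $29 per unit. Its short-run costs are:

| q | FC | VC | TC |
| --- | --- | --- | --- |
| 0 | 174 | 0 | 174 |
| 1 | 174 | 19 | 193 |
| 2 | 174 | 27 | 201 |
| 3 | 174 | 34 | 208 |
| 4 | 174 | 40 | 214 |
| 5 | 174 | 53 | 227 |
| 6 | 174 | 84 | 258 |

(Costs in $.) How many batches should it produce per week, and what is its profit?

Compute π = P·q − TC at each output: q=0: -174; q=1: -164; q=2: -143; q=3: -121; q=4: -98; q=5: -82; q=6: -84.
Profit is maximized at q = 5. AVC there is 53/5 = $10.60 ≤ P, so producing beats shutting down (which would give -$174).

q = 5; profit = -$82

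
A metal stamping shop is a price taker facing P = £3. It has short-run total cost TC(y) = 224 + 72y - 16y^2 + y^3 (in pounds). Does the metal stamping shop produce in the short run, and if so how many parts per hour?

Shut down

Variable cost is VC = 72y - 16y^2 + y^3, so AVC = VC/y = 72 - 16y + y^2 and MC = dTC/dy = 72 - 32y + 3y^2.
AVC hits its minimum where MC = AVC, at y = 8, giving min AVC = 72 - 16·8 + 8^2 = £8.
P = £3 lies below min AVC = £8; no output level covers variable cost.
Best response: produce nothing and absorb the £224 fixed cost.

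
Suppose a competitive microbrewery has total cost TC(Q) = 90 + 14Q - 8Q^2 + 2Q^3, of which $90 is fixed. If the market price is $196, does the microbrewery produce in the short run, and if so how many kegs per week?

Produce at Q = 7

From TC, MC = TC'(Q) = 14 - 16Q + 6Q^2 and AVC = VC/Q = 14 - 8Q + 2Q^2.
AVC hits its minimum where MC = AVC, at Q = 2, giving min AVC = 14 - 8·2 + 2·2^2 = $6.
Since P = $196 ≥ min AVC = $6, price covers variable cost and the firm should produce.
P = MC gives -182 - 16Q + 6Q^2 = 0, with roots -13/3 and 7. Take the larger (rising MC): Q* = 7.
Check: AVC at Q = 7 is $56 ≤ P, so revenue covers variable cost.
Profit = P·Q − TC = 196·7 − 482 = $890.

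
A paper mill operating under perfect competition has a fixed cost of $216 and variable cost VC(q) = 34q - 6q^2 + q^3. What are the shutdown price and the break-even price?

AVC = 34 - 6q + q^2; minimized at q = 3, giving min AVC = $25. That is the shutdown price.
ATC = 216/q + 34 - 6q + q^2. Setting dATC/dq = −216/q^2 − 6 + 2q = 0 gives q = 6 (since 2·6^3 − 6·6^2 = 216).
min ATC = 216/6 + 34 − 6·6 + 6^2 = $70. That is the break-even price.
For $25 ≤ P < $70 the firm produces at a loss; below $25 it shuts down.

Shutdown price = $25; break-even price = $70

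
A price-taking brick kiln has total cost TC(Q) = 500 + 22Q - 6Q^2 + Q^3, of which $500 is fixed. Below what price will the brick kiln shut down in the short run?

The firm shuts down when price falls below the minimum of average variable cost. AVC = VC/Q = 22 - 6Q + Q^2.
dAVC/dQ = -6 + 2Q = 0 gives Q = 3. min AVC = 22 - 6·3 + 3^2 = 13.
So the shutdown price is $13.

$13 per unit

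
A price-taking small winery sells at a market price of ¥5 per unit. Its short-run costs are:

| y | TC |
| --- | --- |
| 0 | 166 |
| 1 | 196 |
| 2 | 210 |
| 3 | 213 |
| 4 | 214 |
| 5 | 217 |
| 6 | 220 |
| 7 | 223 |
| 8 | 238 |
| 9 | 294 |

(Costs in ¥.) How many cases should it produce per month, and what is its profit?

Profit at each row (π = 5y − TC): y=0: -166; y=1: -191; y=2: -200; y=3: -198; y=4: -194; y=5: -192; y=6: -190; y=7: -188; y=8: -198; y=9: -249.
Profit is highest at y = 0. Equivalently, the lowest AVC in the table is 57/7 ≈ ¥8.14 at y = 7, and P = ¥5 falls below it — price never covers variable cost, so the firm shuts down and loses only its fixed cost.

y = 0 (shut down); profit = -¥166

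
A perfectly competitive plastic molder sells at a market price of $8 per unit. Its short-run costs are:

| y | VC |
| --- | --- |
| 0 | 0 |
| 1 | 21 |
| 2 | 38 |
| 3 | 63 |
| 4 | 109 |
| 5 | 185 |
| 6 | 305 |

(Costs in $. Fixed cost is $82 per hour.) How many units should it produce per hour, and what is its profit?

y = 0 (shut down); profit = -$82

Profit at each row (π = 8y − TC): y=0: -82; y=1: -95; y=2: -104; y=3: -121; y=4: -159; y=5: -227; y=6: -339.
Profit is highest at y = 0. Equivalently, the lowest AVC in the table is 38/2 ≈ $19 at y = 2, and P = $8 falls below it — price never covers variable cost, so the firm shuts down and loses only its fixed cost.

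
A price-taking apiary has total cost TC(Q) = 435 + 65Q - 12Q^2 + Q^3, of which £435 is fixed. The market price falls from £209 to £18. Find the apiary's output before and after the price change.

MC = 65 - 24Q + 3Q^2; the shutdown threshold is min AVC = £29 (at Q = 6).
At P = £209 ≥ min AVC, set P = MC on the rising branch: Q = 12.
At P = £18 < min AVC = £29, price no longer covers variable cost at any output, so the firm shuts down: Q = 0.

Output falls from 12 to 0 (the firm shuts down)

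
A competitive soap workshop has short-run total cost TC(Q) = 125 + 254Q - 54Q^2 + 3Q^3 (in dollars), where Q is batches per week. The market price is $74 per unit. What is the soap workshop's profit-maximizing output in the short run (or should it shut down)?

From TC, MC = TC'(Q) = 254 - 108Q + 9Q^2 and AVC = VC/Q = 254 - 54Q + 3Q^2.
AVC hits its minimum where MC = AVC, at Q = 9, giving min AVC = 254 - 54·9 + 3·9^2 = $11.
P = $74 exceeds min AVC = $11, so the firm stays open.
Solving P = MC: 180 - 108Q + 9Q^2 = 0 ⇒ Q = 2 or 10. On the upward-sloping branch, Q* = 10.
Check: AVC at Q = 10 is $14 ≤ P, so revenue covers variable cost.
Profit = P·Q − TC = 74·10 − 265 = $475.

Produce at Q = 10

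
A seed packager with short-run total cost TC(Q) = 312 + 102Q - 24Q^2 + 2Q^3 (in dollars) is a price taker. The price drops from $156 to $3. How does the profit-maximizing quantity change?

Output falls from 9 to 0 (the firm shuts down)

MC = 102 - 48Q + 6Q^2; the shutdown threshold is min AVC = $30 (at Q = 6).
At P = $156 ≥ min AVC, set P = MC on the rising branch: Q = 9.
At P = $3 < min AVC = $30, price no longer covers variable cost at any output, so the firm shuts down: Q = 0.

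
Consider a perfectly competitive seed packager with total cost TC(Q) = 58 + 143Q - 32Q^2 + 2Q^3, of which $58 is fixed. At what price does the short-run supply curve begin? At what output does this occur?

$15 per unit, at Q = 8

The firm shuts down when price falls below the minimum of average variable cost. AVC = VC/Q = 143 - 32Q + 2Q^2.
dAVC/dQ = -32 + 4Q = 0 gives Q = 8. min AVC = 143 - 32·8 + 2·8^2 = 15.
The firm shuts down for any P below $15.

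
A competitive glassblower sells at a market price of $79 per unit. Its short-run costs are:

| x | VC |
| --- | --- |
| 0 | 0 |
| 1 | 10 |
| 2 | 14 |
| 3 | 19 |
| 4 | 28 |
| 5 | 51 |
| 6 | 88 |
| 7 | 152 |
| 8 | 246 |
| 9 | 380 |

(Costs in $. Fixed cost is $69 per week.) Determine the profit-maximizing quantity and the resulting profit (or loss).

x = 7; profit = $332

Profit at each row (π = 79x − TC): x=0: -69; x=1: 0; x=2: 75; x=3: 149; x=4: 219; x=5: 275; x=6: 317; x=7: 332; x=8: 317; x=9: 262.
Profit is maximized at x = 7. AVC there is 152/7 = $21.71 ≤ P, so producing beats shutting down (which would give -$69).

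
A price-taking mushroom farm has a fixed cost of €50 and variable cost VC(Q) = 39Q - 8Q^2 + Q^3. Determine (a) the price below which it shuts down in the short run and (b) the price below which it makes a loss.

Shutdown price = €23; break-even price = €34

AVC = 39 - 8Q + Q^2; minimized at Q = 4, giving min AVC = €23. That is the shutdown price.
ATC = 50/Q + 39 - 8Q + Q^2. Setting dATC/dQ = −50/Q^2 − 8 + 2Q = 0 gives Q = 5 (since 2·5^3 − 8·5^2 = 50).
min ATC = 50/5 + 39 − 8·5 + 5^2 = €34. That is the break-even price.
For €23 ≤ P < €34 the firm produces at a loss; below €23 it shuts down.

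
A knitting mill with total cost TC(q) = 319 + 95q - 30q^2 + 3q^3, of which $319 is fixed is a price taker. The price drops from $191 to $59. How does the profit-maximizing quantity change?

AVC = 95 - 30q + 3q^2, minimized at q = 5 where min AVC = $20. MC = 95 - 60q + 9q^2.
At P = $191 ≥ min AVC, set P = MC on the rising branch: q = 8.
At P = $59 ≥ min AVC, set P = MC: q = 6. The firm stays open but cuts output.

Output falls from 8 to 6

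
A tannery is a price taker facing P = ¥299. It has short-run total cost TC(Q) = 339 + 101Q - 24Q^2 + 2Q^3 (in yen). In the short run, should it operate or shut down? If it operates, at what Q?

Produce at Q = 11

Strip out fixed cost: VC = 101Q - 24Q^2 + 2Q^3. Then AVC = 101 - 24Q + 2Q^2 and MC = 101 - 48Q + 6Q^2.
The AVC parabola has its vertex at Q = 24/4 = 6, where AVC = 101 - 24·6 + 2·6^2 = ¥29.
Since P = ¥299 ≥ min AVC = ¥29, price covers variable cost and the firm should produce.
Set P = MC: 299 = 101 - 48Q + 6Q^2 → -198 - 48Q + 6Q^2 = 0. The roots are Q = -3 and Q = 11; the profit-maximizing output is on the rising part of MC, so Q* = 11.
Check: AVC at Q = 11 is ¥79 ≤ P, so revenue covers variable cost.
Profit = P·Q − TC = 299·11 − 1208 = ¥2081.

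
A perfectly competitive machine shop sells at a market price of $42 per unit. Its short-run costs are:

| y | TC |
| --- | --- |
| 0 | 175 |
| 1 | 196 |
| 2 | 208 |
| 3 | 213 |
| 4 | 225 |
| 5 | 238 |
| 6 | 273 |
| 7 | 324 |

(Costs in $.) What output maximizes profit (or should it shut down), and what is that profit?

Compute π = P·y − TC at each output: y=0: -175; y=1: -154; y=2: -124; y=3: -87; y=4: -57; y=5: -28; y=6: -21; y=7: -30.
Profit is maximized at y = 6. AVC there is 98/6 = $16.33 ≤ P, so producing beats shutting down (which would give -$175).

y = 6; profit = -$21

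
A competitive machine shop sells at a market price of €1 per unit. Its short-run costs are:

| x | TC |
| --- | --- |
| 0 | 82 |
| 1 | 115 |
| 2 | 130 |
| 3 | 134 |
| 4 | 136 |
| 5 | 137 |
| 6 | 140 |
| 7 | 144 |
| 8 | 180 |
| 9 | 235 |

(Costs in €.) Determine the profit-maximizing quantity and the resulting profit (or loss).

Tabulate TR − TC: x=0: -82; x=1: -114; x=2: -128; x=3: -131; x=4: -132; x=5: -132; x=6: -134; x=7: -137; x=8: -172; x=9: -226.
Profit is highest at x = 0. Equivalently, the lowest AVC in the table is 62/7 ≈ €8.86 at x = 7, and P = €1 falls below it — price never covers variable cost, so the firm shuts down and loses only its fixed cost.

x = 0 (shut down); profit = -€82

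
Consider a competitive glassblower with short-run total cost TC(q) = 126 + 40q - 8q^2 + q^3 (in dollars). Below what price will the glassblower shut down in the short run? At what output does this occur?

The shutdown price is the minimum of AVC. VC = 40q - 8q^2 + q^3, so AVC = 40 - 8q + q^2.
dAVC/dq = -8 + 2q = 0 gives q = 4. min AVC = 40 - 8·4 + 4^2 = 24.
The firm shuts down for any P below $24.

$24 per unit, at q = 4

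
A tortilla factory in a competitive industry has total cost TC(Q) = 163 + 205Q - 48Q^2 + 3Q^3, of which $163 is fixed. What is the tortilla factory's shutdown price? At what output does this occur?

The firm shuts down when price falls below the minimum of average variable cost. AVC = VC/Q = 205 - 48Q + 3Q^2.
dAVC/dQ = -48 + 6Q = 0 gives Q = 8. min AVC = 205 - 48·8 + 3·8^2 = 13.
So the shutdown price is $13.

$13 per unit, at Q = 8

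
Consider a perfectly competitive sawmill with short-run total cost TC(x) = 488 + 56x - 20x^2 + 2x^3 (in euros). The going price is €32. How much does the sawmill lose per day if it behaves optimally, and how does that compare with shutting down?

Profit = -€344 at x = 6

AVC = 56 - 20x + 2x^2 has its minimum €6 at x = 5; price €32 clears that bar, so the firm operates.
With MC = 56 - 40x + 6x^2, P = MC on the upward-sloping part at x* = 6.
TR = 32·6 = 192. TC = 488 + 48 = 536. Profit = 192 − 536 = -€344.
That loss of €344 beats the €488 the firm would lose by shutting down; producing recovers €144 of fixed cost.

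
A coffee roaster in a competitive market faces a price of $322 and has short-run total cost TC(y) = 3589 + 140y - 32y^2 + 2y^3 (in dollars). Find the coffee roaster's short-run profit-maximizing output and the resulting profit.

AVC = 140 - 32y + 2y^2; min AVC = $12 at y = 8. Since P = $322 ≥ min AVC, the firm produces.
MC = 140 - 64y + 6y^2. Setting P = MC and taking the root on the rising branch gives y* = 13.
TR = 322·13 = 4186. TC = 3589 + 806 = 4395. Profit = 4186 − 4395 = -$209.
By producing, the firm covers all variable cost plus $3380 of fixed cost; shutting down would lose the full $3589.

Profit = -$209 at y = 13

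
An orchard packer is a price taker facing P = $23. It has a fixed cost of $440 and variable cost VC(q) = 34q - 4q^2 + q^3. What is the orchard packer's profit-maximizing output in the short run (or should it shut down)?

Shut down

Variable cost is VC = 34q - 4q^2 + q^3, so AVC = VC/q = 34 - 4q + q^2 and MC = dTC/dq = 34 - 8q + 3q^2.
AVC hits its minimum where MC = AVC, at q = 2, giving min AVC = 34 - 4·2 + 2^2 = $30.
P = $23 lies below min AVC = $30; no output level covers variable cost.
The firm minimizes its loss by shutting down and losing only its fixed cost of $440.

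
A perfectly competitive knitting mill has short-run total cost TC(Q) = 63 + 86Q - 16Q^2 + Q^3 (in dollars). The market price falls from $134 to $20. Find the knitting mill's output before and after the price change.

Output falls from 12 to 0 (the firm shuts down)

MC = 86 - 32Q + 3Q^2; the shutdown threshold is min AVC = $22 (at Q = 8).
At P = $134 ≥ min AVC, set P = MC on the rising branch: Q = 12.
At P = $20 < min AVC = $22, price no longer covers variable cost at any output, so the firm shuts down: Q = 0.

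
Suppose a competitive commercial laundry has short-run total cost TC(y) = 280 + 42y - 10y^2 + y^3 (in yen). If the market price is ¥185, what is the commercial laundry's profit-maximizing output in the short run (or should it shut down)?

Produce at y = 11

Variable cost is VC = 42y - 10y^2 + y^3, so AVC = VC/y = 42 - 10y + y^2 and MC = dTC/dy = 42 - 20y + 3y^2.
AVC hits its minimum where MC = AVC, at y = 5, giving min AVC = 42 - 10·5 + 5^2 = ¥17.
P = ¥185 exceeds min AVC = ¥17, so the firm stays open.
Set P = MC: 185 = 42 - 20y + 3y^2 → -143 - 20y + 3y^2 = 0. The roots are y = -13/3 and y = 11; the profit-maximizing output is on the rising part of MC, so y* = 11.
Check: AVC at y = 11 is ¥53 ≤ P, so revenue covers variable cost.
Profit = P·y − TC = 185·11 − 863 = ¥1172.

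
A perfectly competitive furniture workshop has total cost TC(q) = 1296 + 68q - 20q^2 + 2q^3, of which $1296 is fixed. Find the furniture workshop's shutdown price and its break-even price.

Shutdown price = min AVC. AVC = 68 - 20q + 2q^2, with vertex at q = 5 and minimum $18.
ATC = 1296/q + 68 - 20q + 2q^2. Setting dATC/dq = −1296/q^2 − 20 + 4q = 0 gives q = 9 (since 4·9^3 − 20·9^2 = 1296).
min ATC = 1296/9 + 68 − 20·9 + 2·9^2 = $194. That is the break-even price.
For $18 ≤ P < $194 the firm produces at a loss; below $18 it shuts down.

Shutdown price = $18; break-even price = $194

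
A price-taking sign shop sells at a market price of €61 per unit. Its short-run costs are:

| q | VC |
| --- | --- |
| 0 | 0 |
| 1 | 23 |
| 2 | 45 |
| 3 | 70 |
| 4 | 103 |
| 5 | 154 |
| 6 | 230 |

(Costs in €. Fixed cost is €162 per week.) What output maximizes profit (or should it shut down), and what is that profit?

Compute π = P·q − TC at each output: q=0: -162; q=1: -124; q=2: -85; q=3: -49; q=4: -21; q=5: -11; q=6: -26.
Profit is maximized at q = 5. AVC there is 154/5 = €30.80 ≤ P, so producing beats shutting down (which would give -€162).

q = 5; profit = -€11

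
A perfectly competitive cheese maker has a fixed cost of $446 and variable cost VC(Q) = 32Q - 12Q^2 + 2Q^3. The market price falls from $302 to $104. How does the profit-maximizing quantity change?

Output falls from 9 to 6

AVC = 32 - 12Q + 2Q^2, minimized at Q = 3 where min AVC = $14. MC = 32 - 24Q + 6Q^2.
With P = $302 above the shutdown price, P = MC gives Q = 9.
At P = $104 ≥ min AVC, set P = MC: Q = 6. The firm stays open but cuts output.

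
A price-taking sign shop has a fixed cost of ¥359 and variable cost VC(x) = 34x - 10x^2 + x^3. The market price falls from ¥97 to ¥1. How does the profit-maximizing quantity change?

Output falls from 9 to 0 (the firm shuts down)

MC = 34 - 20x + 3x^2; the shutdown threshold is min AVC = ¥9 (at x = 5).
At P = ¥97 ≥ min AVC, set P = MC on the rising branch: x = 9.
At P = ¥1 < min AVC = ¥9, price no longer covers variable cost at any output, so the firm shuts down: x = 0.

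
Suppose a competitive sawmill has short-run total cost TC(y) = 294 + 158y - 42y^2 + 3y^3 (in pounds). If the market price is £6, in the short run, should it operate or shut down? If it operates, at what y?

Strip out fixed cost: VC = 158y - 42y^2 + 3y^3. Then AVC = 158 - 42y + 3y^2 and MC = 158 - 84y + 9y^2.
The AVC parabola has its vertex at y = 42/6 = 7, where AVC = 158 - 42·7 + 3·7^2 = £11.
P = £6 lies below min AVC = £11; no output level covers variable cost.
The firm minimizes its loss by shutting down and losing only its fixed cost of £294.

Shut down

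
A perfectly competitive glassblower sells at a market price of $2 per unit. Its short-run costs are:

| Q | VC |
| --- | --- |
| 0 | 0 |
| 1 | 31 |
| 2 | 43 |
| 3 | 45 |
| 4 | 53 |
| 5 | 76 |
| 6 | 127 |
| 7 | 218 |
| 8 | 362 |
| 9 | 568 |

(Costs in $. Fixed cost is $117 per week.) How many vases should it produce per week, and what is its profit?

Q = 0 (shut down); profit = -$117

Compute π = P·Q − TC at each output: Q=0: -117; Q=1: -146; Q=2: -156; Q=3: -156; Q=4: -162; Q=5: -183; Q=6: -232; Q=7: -321; Q=8: -463; Q=9: -667.
Profit is highest at Q = 0. Equivalently, the lowest AVC in the table is 53/4 ≈ $13.25 at Q = 4, and P = $2 falls below it — price never covers variable cost, so the firm shuts down and loses only its fixed cost.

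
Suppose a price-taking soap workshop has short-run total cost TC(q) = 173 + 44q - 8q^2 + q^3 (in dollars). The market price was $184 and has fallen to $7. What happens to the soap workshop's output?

AVC = 44 - 8q + q^2, minimized at q = 4 where min AVC = $28. MC = 44 - 16q + 3q^2.
With P = $184 above the shutdown price, P = MC gives q = 10.
At P = $7 < min AVC = $28, price no longer covers variable cost at any output, so the firm shuts down: q = 0.

Output falls from 10 to 0 (the firm shuts down)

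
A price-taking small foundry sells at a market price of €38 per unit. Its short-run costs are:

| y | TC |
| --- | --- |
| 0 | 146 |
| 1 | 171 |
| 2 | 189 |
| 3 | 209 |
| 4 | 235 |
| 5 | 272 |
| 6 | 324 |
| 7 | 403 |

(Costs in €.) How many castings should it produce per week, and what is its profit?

y = 5; profit = -€82

Compute π = P·y − TC at each output: y=0: -146; y=1: -133; y=2: -113; y=3: -95; y=4: -83; y=5: -82; y=6: -96; y=7: -137.
Profit is maximized at y = 5. AVC there is 126/5 = €25.20 ≤ P, so producing beats shutting down (which would give -€146).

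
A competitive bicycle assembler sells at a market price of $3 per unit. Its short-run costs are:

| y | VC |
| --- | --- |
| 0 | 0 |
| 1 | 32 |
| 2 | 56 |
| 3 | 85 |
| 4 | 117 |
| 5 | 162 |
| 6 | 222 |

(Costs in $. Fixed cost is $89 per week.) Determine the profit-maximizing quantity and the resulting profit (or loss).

Tabulate TR − TC: y=0: -89; y=1: -118; y=2: -139; y=3: -165; y=4: -194; y=5: -236; y=6: -293.
Profit is highest at y = 0. Equivalently, the lowest AVC in the table is 56/2 ≈ $28 at y = 2, and P = $3 falls below it — price never covers variable cost, so the firm shuts down and loses only its fixed cost.

y = 0 (shut down); profit = -$89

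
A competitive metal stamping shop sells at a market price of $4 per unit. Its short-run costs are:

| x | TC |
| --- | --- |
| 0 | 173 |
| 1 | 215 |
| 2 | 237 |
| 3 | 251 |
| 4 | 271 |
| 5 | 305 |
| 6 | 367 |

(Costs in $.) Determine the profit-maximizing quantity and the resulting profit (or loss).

x = 0 (shut down); profit = -$173

Profit at each row (π = 4x − TC): x=0: -173; x=1: -211; x=2: -229; x=3: -239; x=4: -255; x=5: -285; x=6: -343.
Profit is highest at x = 0. Equivalently, the lowest AVC in the table is 98/4 ≈ $24.50 at x = 4, and P = $4 falls below it — price never covers variable cost, so the firm shuts down and loses only its fixed cost.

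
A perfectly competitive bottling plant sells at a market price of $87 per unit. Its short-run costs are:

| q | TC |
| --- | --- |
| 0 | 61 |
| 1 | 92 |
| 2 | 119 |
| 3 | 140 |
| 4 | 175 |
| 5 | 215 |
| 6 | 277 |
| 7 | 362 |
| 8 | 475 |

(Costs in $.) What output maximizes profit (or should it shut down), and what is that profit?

Profit at each row (π = 87q − TC): q=0: -61; q=1: -5; q=2: 55; q=3: 121; q=4: 173; q=5: 220; q=6: 245; q=7: 247; q=8: 221.
Profit is maximized at q = 7. AVC there is 301/7 = $43 ≤ P, so producing beats shutting down (which would give -$61).

q = 7; profit = $247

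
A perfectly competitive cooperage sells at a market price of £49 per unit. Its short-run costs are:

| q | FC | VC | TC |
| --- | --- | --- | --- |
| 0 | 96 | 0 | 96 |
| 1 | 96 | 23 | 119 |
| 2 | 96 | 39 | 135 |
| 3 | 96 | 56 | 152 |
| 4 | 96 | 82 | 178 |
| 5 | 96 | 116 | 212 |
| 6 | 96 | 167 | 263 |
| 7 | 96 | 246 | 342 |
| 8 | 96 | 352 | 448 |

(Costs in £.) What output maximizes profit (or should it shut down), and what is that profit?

q = 5; profit = £33

Profit at each row (π = 49q − TC): q=0: -96; q=1: -70; q=2: -37; q=3: -5; q=4: 18; q=5: 33; q=6: 31; q=7: 1; q=8: -56.
Profit is maximized at q = 5. AVC there is 116/5 = £23.20 ≤ P, so producing beats shutting down (which would give -£96).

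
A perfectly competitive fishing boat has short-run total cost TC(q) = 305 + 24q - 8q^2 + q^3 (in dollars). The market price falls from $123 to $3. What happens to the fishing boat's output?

Output falls from 9 to 0 (the firm shuts down)

AVC = 24 - 8q + q^2, minimized at q = 4 where min AVC = $8. MC = 24 - 16q + 3q^2.
With P = $123 above the shutdown price, P = MC gives q = 9.
At P = $3 < min AVC = $8, price no longer covers variable cost at any output, so the firm shuts down: q = 0.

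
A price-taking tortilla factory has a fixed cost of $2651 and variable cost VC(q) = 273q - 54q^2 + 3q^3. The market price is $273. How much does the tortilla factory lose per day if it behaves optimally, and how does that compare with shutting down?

Profit = -$59 at q = 12

AVC = 273 - 54q + 3q^2 has its minimum $30 at q = 9; price $273 clears that bar, so the firm operates.
With MC = 273 - 108q + 9q^2, P = MC on the upward-sloping part at q* = 12.
TR = 273·12 = 3276. TC = 2651 + 684 = 3335. Profit = 3276 − 3335 = -$59.
By producing, the firm covers all variable cost plus $2592 of fixed cost; shutting down would lose the full $2651.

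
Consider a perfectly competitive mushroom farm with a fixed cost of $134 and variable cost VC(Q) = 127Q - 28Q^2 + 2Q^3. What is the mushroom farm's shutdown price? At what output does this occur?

$29 per unit, at Q = 7

The firm shuts down when price falls below the minimum of average variable cost. AVC = VC/Q = 127 - 28Q + 2Q^2.
dAVC/dQ = -28 + 4Q = 0 gives Q = 7. min AVC = 127 - 28·7 + 2·7^2 = 29.
The firm shuts down for any P below $29.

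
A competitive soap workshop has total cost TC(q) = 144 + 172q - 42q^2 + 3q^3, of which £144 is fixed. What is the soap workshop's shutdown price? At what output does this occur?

£25 per unit, at q = 7

Short-run supply begins at min AVC. From VC = 172q - 42q^2 + 3q^3, AVC = 172 - 42q + 3q^2.
dAVC/dq = -42 + 6q = 0 gives q = 7. min AVC = 172 - 42·7 + 3·7^2 = 25.
So the shutdown price is £25.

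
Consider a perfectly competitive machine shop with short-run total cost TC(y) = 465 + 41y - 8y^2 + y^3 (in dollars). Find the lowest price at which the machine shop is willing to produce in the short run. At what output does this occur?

Short-run supply begins at min AVC. From VC = 41y - 8y^2 + y^3, AVC = 41 - 8y + y^2.
At the minimum of AVC, MC = AVC. MC = 41 - 16y + 3y^2; setting MC = AVC gives 2y^2 - 8y = 0, so y = 4. min AVC = 25.
The firm shuts down for any P below $25.

$25 per unit, at y = 4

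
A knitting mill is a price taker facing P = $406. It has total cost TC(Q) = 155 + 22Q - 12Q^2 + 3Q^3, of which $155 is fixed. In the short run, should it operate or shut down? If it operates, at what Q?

Produce at Q = 8

Strip out fixed cost: VC = 22Q - 12Q^2 + 3Q^3. Then AVC = 22 - 12Q + 3Q^2 and MC = 22 - 24Q + 9Q^2.
AVC hits its minimum where MC = AVC, at Q = 2, giving min AVC = 22 - 12·2 + 3·2^2 = $10.
P = $406 exceeds min AVC = $10, so the firm stays open.
Solving P = MC: -384 - 24Q + 9Q^2 = 0 ⇒ Q = -16/3 or 8. On the upward-sloping branch, Q* = 8.
Check: AVC at Q = 8 is $118 ≤ P, so revenue covers variable cost.
Profit = P·Q − TC = 406·8 − 1099 = $2149.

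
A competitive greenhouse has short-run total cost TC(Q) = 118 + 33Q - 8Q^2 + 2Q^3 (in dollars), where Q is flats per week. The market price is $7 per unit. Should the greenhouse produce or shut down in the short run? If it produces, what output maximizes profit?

Shut down

Variable cost is VC = 33Q - 8Q^2 + 2Q^3, so AVC = VC/Q = 33 - 8Q + 2Q^2 and MC = dTC/dQ = 33 - 16Q + 6Q^2.
AVC hits its minimum where MC = AVC, at Q = 2, giving min AVC = 33 - 8·2 + 2·2^2 = $25.
With P < min AVC ($7 < $25), every unit sold adds to the loss.
Shutting down limits the loss to fixed cost, $118.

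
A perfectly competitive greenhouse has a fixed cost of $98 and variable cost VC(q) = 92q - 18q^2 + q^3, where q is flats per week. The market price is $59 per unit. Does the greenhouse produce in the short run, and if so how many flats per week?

Variable cost is VC = 92q - 18q^2 + q^3, so AVC = VC/q = 92 - 18q + q^2 and MC = dTC/dq = 92 - 36q + 3q^2.
AVC hits its minimum where MC = AVC, at q = 9, giving min AVC = 92 - 18·9 + 9^2 = $11.
P = $59 exceeds min AVC = $11, so the firm stays open.
P = MC gives 33 - 36q + 3q^2 = 0, with roots 1 and 11. Take the larger (rising MC): q* = 11.
Check: AVC at q = 11 is $15 ≤ P, so revenue covers variable cost.
Profit = P·q − TC = 59·11 − 263 = $386.

Produce at q = 11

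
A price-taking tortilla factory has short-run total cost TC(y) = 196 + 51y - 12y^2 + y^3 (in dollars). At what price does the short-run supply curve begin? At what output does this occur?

The shutdown price is the minimum of AVC. VC = 51y - 12y^2 + y^3, so AVC = 51 - 12y + y^2.
At the minimum of AVC, MC = AVC. MC = 51 - 24y + 3y^2; setting MC = AVC gives 2y^2 - 12y = 0, so y = 6. min AVC = 15.
So the shutdown price is $15.

$15 per unit, at y = 6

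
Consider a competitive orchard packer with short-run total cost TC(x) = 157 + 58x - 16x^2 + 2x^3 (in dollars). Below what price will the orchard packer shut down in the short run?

$26 per unit

The shutdown price is the minimum of AVC. VC = 58x - 16x^2 + 2x^3, so AVC = 58 - 16x + 2x^2.
dAVC/dx = -16 + 4x = 0 gives x = 4. min AVC = 58 - 16·4 + 2·4^2 = 26.
The firm shuts down for any P below $26.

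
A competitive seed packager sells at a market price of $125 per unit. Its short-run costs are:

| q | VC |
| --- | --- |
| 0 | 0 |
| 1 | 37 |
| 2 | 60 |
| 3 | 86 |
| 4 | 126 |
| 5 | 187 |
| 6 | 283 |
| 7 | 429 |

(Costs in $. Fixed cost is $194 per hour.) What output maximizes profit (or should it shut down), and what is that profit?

Profit at each row (π = 125q − TC): q=0: -194; q=1: -106; q=2: -4; q=3: 95; q=4: 180; q=5: 244; q=6: 273; q=7: 252.
Profit is maximized at q = 6. AVC there is 283/6 = $47.17 ≤ P, so producing beats shutting down (which would give -$194).

q = 6; profit = $273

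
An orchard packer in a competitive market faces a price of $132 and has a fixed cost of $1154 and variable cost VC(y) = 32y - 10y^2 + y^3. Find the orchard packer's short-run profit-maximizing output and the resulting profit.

AVC = 32 - 10y + y^2; min AVC = $7 at y = 5. Since P = $132 ≥ min AVC, the firm produces.
MC = 32 - 20y + 3y^2. Setting P = MC and taking the root on the rising branch gives y* = 10.
TR = 132·10 = 1320. TC = 1154 + 320 = 1474. Profit = 1320 − 1474 = -$154.
Shutting down would mean losing the fixed cost of $1154, so operating at a loss of $154 is better by $1000.

Profit = -$154 at y = 10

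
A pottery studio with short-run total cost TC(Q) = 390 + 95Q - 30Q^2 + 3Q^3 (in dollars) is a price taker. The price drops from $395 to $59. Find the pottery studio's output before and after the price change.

Output falls from 10 to 6

AVC = 95 - 30Q + 3Q^2, minimized at Q = 5 where min AVC = $20. MC = 95 - 60Q + 9Q^2.
With P = $395 above the shutdown price, P = MC gives Q = 10.
At P = $59 ≥ min AVC, set P = MC: Q = 6. The firm stays open but cuts output.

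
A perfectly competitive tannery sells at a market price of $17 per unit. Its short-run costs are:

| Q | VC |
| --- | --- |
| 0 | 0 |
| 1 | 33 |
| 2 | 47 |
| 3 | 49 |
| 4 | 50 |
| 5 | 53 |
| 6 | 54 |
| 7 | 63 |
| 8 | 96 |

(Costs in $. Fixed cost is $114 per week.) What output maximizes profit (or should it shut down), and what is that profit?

Tabulate TR − TC: Q=0: -114; Q=1: -130; Q=2: -127; Q=3: -112; Q=4: -96; Q=5: -82; Q=6: -66; Q=7: -58; Q=8: -74.
Profit is maximized at Q = 7. AVC there is 63/7 = $9 ≤ P, so producing beats shutting down (which would give -$114).

Q = 7; profit = -$58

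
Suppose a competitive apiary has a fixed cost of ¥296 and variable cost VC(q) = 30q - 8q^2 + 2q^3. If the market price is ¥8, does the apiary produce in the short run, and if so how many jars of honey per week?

From TC, MC = TC'(q) = 30 - 16q + 6q^2 and AVC = VC/q = 30 - 8q + 2q^2.
AVC is minimized where dAVC/dq = -8 + 4q = 0, at q = 2; min AVC = 30 - 8·2 + 2·2^2 = ¥22.
With P < min AVC (¥8 < ¥22), every unit sold adds to the loss.
Shutting down limits the loss to fixed cost, ¥296.

Shut down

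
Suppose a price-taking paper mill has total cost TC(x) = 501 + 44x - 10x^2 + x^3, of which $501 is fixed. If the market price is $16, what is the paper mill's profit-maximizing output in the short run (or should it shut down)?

Variable cost is VC = 44x - 10x^2 + x^3, so AVC = VC/x = 44 - 10x + x^2 and MC = dTC/dx = 44 - 20x + 3x^2.
AVC is minimized where dAVC/dx = -10 + 2x = 0, at x = 5; min AVC = 44 - 10·5 + 5^2 = $19.
P = $16 lies below min AVC = $19; no output level covers variable cost.
Best response: produce nothing and absorb the $501 fixed cost.

Shut down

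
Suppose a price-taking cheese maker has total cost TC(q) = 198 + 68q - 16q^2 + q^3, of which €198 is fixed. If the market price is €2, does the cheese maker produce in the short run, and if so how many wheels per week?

Shut down

Strip out fixed cost: VC = 68q - 16q^2 + q^3. Then AVC = 68 - 16q + q^2 and MC = 68 - 32q + 3q^2.
AVC hits its minimum where MC = AVC, at q = 8, giving min AVC = 68 - 16·8 + 8^2 = €4.
P = €2 lies below min AVC = €4; no output level covers variable cost.
Shutting down limits the loss to fixed cost, €198.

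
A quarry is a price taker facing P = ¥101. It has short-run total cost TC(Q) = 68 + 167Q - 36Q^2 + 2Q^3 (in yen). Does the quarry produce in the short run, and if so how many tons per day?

Strip out fixed cost: VC = 167Q - 36Q^2 + 2Q^3. Then AVC = 167 - 36Q + 2Q^2 and MC = 167 - 72Q + 6Q^2.
The AVC parabola has its vertex at Q = 36/4 = 9, where AVC = 167 - 36·9 + 2·9^2 = ¥5.
Since P = ¥101 ≥ min AVC = ¥5, price covers variable cost and the firm should produce.
P = MC gives 66 - 72Q + 6Q^2 = 0, with roots 1 and 11. Take the larger (rising MC): Q* = 11.
Check: AVC at Q = 11 is ¥13 ≤ P, so revenue covers variable cost.
Profit = P·Q − TC = 101·11 − 211 = ¥900.

Produce at Q = 11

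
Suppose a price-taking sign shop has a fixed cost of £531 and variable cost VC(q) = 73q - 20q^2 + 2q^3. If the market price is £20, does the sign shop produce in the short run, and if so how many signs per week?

From TC, MC = TC'(q) = 73 - 40q + 6q^2 and AVC = VC/q = 73 - 20q + 2q^2.
AVC hits its minimum where MC = AVC, at q = 5, giving min AVC = 73 - 20·5 + 2·5^2 = £23.
P = £20 lies below min AVC = £23; no output level covers variable cost.
Best response: produce nothing and absorb the £531 fixed cost.

Shut down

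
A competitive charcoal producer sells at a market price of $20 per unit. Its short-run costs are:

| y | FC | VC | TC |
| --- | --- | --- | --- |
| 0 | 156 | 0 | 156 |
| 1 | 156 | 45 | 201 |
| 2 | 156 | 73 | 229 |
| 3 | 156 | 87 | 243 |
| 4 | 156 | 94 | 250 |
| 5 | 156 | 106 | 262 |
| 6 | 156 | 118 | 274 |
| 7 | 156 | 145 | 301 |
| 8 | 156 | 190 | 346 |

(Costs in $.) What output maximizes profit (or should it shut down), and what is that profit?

Compute π = P·y − TC at each output: y=0: -156; y=1: -181; y=2: -189; y=3: -183; y=4: -170; y=5: -162; y=6: -154; y=7: -161; y=8: -186.
Profit is maximized at y = 6. AVC there is 118/6 = $19.67 ≤ P, so producing beats shutting down (which would give -$156).

y = 6; profit = -$154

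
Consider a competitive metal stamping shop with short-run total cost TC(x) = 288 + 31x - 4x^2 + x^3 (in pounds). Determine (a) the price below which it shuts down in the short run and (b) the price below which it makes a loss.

Shutdown price = £27; break-even price = £91

Shutdown price = min AVC. AVC = 31 - 4x + x^2, with vertex at x = 2 and minimum £27.
ATC = 288/x + 31 - 4x + x^2. Setting dATC/dx = −288/x^2 − 4 + 2x = 0 gives x = 6 (since 2·6^3 − 4·6^2 = 288).
min ATC = 288/6 + 31 − 4·6 + 6^2 = £91. That is the break-even price.
Between these two prices the firm operates at a loss; above £91 it earns a profit.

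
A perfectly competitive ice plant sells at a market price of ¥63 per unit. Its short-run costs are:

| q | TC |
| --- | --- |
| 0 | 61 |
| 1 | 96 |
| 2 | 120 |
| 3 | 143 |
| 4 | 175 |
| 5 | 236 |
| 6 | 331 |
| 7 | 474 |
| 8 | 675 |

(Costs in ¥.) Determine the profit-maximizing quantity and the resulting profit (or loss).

q = 5; profit = ¥79

Profit at each row (π = 63q − TC): q=0: -61; q=1: -33; q=2: 6; q=3: 46; q=4: 77; q=5: 79; q=6: 47; q=7: -33; q=8: -171.
Profit is maximized at q = 5. AVC there is 175/5 = ¥35 ≤ P, so producing beats shutting down (which would give -¥61).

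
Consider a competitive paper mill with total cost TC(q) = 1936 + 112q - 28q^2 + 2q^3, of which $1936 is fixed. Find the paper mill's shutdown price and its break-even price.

AVC = 112 - 28q + 2q^2; minimized at q = 7, giving min AVC = $14. That is the shutdown price.
ATC = 1936/q + 112 - 28q + 2q^2. Setting dATC/dq = −1936/q^2 − 28 + 4q = 0 gives q = 11 (since 4·11^3 − 28·11^2 = 1936).
min ATC = 1936/11 + 112 − 28·11 + 2·11^2 = $222. That is the break-even price.
Between these two prices the firm operates at a loss; above $222 it earns a profit.

Shutdown price = $14; break-even price = $222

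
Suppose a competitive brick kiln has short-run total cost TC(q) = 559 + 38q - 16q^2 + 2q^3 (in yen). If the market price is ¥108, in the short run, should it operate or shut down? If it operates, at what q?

Variable cost is VC = 38q - 16q^2 + 2q^3, so AVC = VC/q = 38 - 16q + 2q^2 and MC = dTC/dq = 38 - 32q + 6q^2.
The AVC parabola has its vertex at q = 16/4 = 4, where AVC = 38 - 16·4 + 2·4^2 = ¥6.
Because ¥108 ≥ ¥6, revenue can cover variable cost; the firm operates.
P = MC gives -70 - 32q + 6q^2 = 0, with roots -5/3 and 7. Take the larger (rising MC): q* = 7.
Check: AVC at q = 7 is ¥24 ≤ P, so revenue covers variable cost.
Profit = P·q − TC = 108·7 − 727 = ¥29.

Produce at q = 7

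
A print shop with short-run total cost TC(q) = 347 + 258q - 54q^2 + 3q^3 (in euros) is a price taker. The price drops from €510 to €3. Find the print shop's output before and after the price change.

Output falls from 14 to 0 (the firm shuts down)

MC = 258 - 108q + 9q^2; the shutdown threshold is min AVC = €15 (at q = 9).
With P = €510 above the shutdown price, P = MC gives q = 14.
At P = €3 < min AVC = €15, price no longer covers variable cost at any output, so the firm shuts down: q = 0.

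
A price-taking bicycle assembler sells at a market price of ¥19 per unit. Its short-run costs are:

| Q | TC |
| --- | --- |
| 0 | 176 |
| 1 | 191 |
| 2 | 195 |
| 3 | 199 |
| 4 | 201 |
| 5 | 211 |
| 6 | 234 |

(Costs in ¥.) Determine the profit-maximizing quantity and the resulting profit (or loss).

Tabulate TR − TC: Q=0: -176; Q=1: -172; Q=2: -157; Q=3: -142; Q=4: -125; Q=5: -116; Q=6: -120.
Profit is maximized at Q = 5. AVC there is 35/5 = ¥7 ≤ P, so producing beats shutting down (which would give -¥176).

Q = 5; profit = -¥116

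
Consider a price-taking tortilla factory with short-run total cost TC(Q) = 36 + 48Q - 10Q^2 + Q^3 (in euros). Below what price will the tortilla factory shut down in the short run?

The firm shuts down when price falls below the minimum of average variable cost. AVC = VC/Q = 48 - 10Q + Q^2.
At the minimum of AVC, MC = AVC. MC = 48 - 20Q + 3Q^2; setting MC = AVC gives 2Q^2 - 10Q = 0, so Q = 5. min AVC = 23.
For P < €23 the firm produces nothing.

€23 per unit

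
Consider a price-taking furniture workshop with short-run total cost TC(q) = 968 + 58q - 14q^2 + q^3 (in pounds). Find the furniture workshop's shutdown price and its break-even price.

Shutdown price = min AVC. AVC = 58 - 14q + q^2, with vertex at q = 7 and minimum £9.
ATC = 968/q + 58 - 14q + q^2. Setting dATC/dq = −968/q^2 − 14 + 2q = 0 gives q = 11 (since 2·11^3 − 14·11^2 = 968).
min ATC = 968/11 + 58 − 14·11 + 11^2 = £113. That is the break-even price.
Between these two prices the firm operates at a loss; above £113 it earns a profit.

Shutdown price = £9; break-even price = £113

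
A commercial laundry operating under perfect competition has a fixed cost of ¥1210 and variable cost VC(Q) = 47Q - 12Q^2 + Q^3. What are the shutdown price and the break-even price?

AVC = 47 - 12Q + Q^2; minimized at Q = 6, giving min AVC = ¥11. That is the shutdown price.
ATC = 1210/Q + 47 - 12Q + Q^2. Setting dATC/dQ = −1210/Q^2 − 12 + 2Q = 0 gives Q = 11 (since 2·11^3 − 12·11^2 = 1210).
min ATC = 1210/11 + 47 − 12·11 + 11^2 = ¥146. That is the break-even price.
Between these two prices the firm operates at a loss; above ¥146 it earns a profit.

Shutdown price = ¥11; break-even price = ¥146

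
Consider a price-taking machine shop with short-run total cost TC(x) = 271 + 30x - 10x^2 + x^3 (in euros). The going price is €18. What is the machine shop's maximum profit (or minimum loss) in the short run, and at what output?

Profit = -€199 at x = 6

AVC = 30 - 10x + x^2; min AVC = €5 at x = 5. Since P = €18 ≥ min AVC, the firm produces.
With MC = 30 - 20x + 3x^2, P = MC on the upward-sloping part at x* = 6.
TR = 18·6 = 108. TC = 271 + 36 = 307. Profit = 108 − 307 = -€199.
By producing, the firm covers all variable cost plus €72 of fixed cost; shutting down would lose the full €271.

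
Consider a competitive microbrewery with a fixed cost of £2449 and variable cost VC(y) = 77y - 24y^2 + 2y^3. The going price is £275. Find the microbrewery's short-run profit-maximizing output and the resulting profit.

Profit = -£29 at y = 11

AVC = 77 - 24y + 2y^2; min AVC = £5 at y = 6. Since P = £275 ≥ min AVC, the firm produces.
MC = 77 - 48y + 6y^2. Setting P = MC and taking the root on the rising branch gives y* = 11.
TR = 275·11 = 3025. TC = 2449 + 605 = 3054. Profit = 3025 − 3054 = -£29.
Shutting down would mean losing the fixed cost of £2449, so operating at a loss of £29 is better by £2420.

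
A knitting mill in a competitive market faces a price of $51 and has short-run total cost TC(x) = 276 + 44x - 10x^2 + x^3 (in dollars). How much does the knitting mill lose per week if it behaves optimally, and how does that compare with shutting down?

AVC = 44 - 10x + x^2 has its minimum $19 at x = 5; price $51 clears that bar, so the firm operates.
MC = 44 - 20x + 3x^2. Setting P = MC and taking the root on the rising branch gives x* = 7.
TR = 51·7 = 357. TC = 276 + 161 = 437. Profit = 357 − 437 = -$80.
Shutting down would mean losing the fixed cost of $276, so operating at a loss of $80 is better by $196.

Profit = -$80 at x = 7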